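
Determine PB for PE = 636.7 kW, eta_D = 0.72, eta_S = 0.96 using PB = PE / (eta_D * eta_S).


Formula: PB = PE / (eta_D * eta_S)
Step 1 — combined efficiency = eta_D * eta_S = 0.72 * 0.96 = 0.6912
Step 2 — PB = 636.7 / 0.6912 ≈ 921.15 kW (5 s.f.)

921.15 kW


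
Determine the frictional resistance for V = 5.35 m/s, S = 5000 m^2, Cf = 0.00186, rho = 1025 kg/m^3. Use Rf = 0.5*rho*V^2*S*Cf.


Formula: Rf = 0.5 * rho * V^2 * S * Cf
Step 1 — V^2 = 5.35^2 = 28.6225
Step 2 — 0.5 * rho * V^2 = 0.5 * 1025 * 28.6225 = 14669.03125
Step 3 — Rf = 14669.03125 * 5000 * 0.00186 ≈ 136420 N (5 s.f.)

136420 N


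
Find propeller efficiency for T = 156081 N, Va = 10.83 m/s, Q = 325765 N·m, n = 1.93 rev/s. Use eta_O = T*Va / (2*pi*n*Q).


Formula: eta = T * Va / (2 * pi * n * Q)
Step 1 — numerator = T * Va = 156081 * 10.83 = 1690357.23
Step 2 — 2 * pi * n = 2 * pi * 1.93 = 12.126548
Step 3 — denominator = 12.126548 * 325765 = 3950404.91
Step 4 — eta = 1690357.23 / 3950404.91 ≈ 0.42789 (5 s.f.)

0.42789


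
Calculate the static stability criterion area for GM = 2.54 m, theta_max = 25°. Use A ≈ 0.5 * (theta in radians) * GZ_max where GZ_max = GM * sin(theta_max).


Formula: GZ_max = GM * sin(theta); Area = 0.5 * theta_rad * GZ_max
Step 1 — GZ_max = 2.54 * sin(25°) = 2.54 * 0.422618 = 1.07345 m
Step 2 — theta_rad = 25 * pi/180 = 0.436332 rad
Step 3 — Area = 0.5 * 0.436332 * 1.07345 ≈ 0.23419 m·rad (5 s.f.)

0.23419 m·rad


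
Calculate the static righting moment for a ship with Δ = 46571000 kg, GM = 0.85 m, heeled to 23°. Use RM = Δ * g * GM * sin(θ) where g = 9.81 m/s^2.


Formula: GZ = GM * sin(theta); RM = disp * g * GZ
Step 1 — GZ = 0.85 * sin(23°) = 0.85 * 0.390731 = 0.332121 m
Step 2 — RM = 46571000 * 9.81 * 0.332121 ≈ 151730000 N·m (5 s.f.)

151730000 N·m


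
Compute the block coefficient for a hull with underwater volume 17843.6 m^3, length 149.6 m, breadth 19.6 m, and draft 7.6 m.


Formula: Cb = V / (L * B * T)
Step 1 — L * B * T = 149.6 * 19.6 * 7.6 = 22284.416 m^3
Step 2 — Cb = 17843.6 / 22284.416 ≈ 0.80072 (5 s.f.)

0.80072


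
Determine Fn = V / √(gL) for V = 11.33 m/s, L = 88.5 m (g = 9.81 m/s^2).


Formula: Fn = V / sqrt(g * L)
Step 1 — g * L = 9.81 * 88.5 = 868.185
Step 2 — sqrt(g * L) = sqrt(868.185) = 29.464979
Step 3 — Fn = 11.33 / 29.464979 ≈ 0.38452 (5 s.f.)

0.38452


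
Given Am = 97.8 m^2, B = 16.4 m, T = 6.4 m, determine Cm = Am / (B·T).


Formula: Cm = Am / (B * T)
Step 1 — B * T = 16.4 * 6.4 = 104.96 m^2
Step 2 — Cm = 97.8 / 104.96 ≈ 0.93178 (5 s.f.)

0.93178


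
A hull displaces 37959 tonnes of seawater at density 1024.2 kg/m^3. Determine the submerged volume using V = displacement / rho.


Formula: V = mass / rho
Step 1 — convert tonnes to kg: 37959 t * 1000 = 37959000 kg
Step 2 — V = 37959000 / 1024.2 ≈ 37062 m^3 (5 s.f.)

37062 m^3


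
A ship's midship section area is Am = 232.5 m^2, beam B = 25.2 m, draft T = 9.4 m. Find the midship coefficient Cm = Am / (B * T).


Formula: Cm = Am / (B * T)
Step 1 — B * T = 25.2 * 9.4 = 236.88 m^2
Step 2 — Cm = 232.5 / 236.88 ≈ 0.98151 (5 s.f.)

0.98151


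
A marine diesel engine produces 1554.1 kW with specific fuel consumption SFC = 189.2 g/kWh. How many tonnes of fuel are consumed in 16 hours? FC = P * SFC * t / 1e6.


Formula: FC (tonnes) = P * SFC * t / 1,000,000
Step 1 — P * SFC * t = 1554.1 * 189.2 * 16 = 4704571.52 g
Step 2 — FC (tonnes) = 4704571.52 / 1,000,000 ≈ 4.7046 tonnes (5 s.f.)

4.7046 tonnes


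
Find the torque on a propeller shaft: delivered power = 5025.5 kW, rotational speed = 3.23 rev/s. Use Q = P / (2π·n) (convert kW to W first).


Formula: Q = P_W / (2 * pi * n)
Step 1 — P_W = 5025.5 kW * 1000 = 5025500.0 W
Step 2 — 2 * pi * n = 2 * pi * 3.23 = 20.294689
Step 3 — Q = 5025500.0 / 20.294689 ≈ 247630 N·m (5 s.f.)

247630 N·m


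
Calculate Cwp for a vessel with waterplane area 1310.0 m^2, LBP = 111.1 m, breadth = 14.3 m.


Formula: Cwp = Aw / (L * B)
Step 1 — L * B = 111.1 * 14.3 = 1588.73 m^2
Step 2 — Cwp = 1310.0 / 1588.73 ≈ 0.82456 (5 s.f.)

0.82456


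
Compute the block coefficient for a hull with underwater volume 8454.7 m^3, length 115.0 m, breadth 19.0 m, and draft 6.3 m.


Formula: Cb = V / (L * B * T)
Step 1 — L * B * T = 115.0 * 19.0 * 6.3 = 13765.5 m^3
Step 2 — Cb = 8454.7 / 13765.5 ≈ 0.61419 (5 s.f.)

0.61419


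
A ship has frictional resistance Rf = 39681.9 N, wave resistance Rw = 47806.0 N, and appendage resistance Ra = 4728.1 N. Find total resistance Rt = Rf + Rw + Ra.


Formula: Rt = Rf + Rw + Ra
Substituting: Rt = 39681.9 + 47806.0 + 4728.1
Result: Rt = 92216.0 N

92216.0 N


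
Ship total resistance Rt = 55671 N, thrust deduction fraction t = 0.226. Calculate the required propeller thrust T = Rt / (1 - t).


Formula: T = Rt / (1 - t)
Step 1 — (1 - t) = 1 - 0.226 = 0.774
Step 2 — T = 55671 / 0.774 ≈ 71926 N (5 s.f.)

71926 N


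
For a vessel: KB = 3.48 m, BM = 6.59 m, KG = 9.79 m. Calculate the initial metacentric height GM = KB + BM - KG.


Formula: GM = KB + BM - KG
Step 1 — KM = KB + BM = 3.48 + 6.59 = 10.07 m
Step 2 — GM = KM - KG = 10.07 - 9.79 = 0.28 m

0.28 m


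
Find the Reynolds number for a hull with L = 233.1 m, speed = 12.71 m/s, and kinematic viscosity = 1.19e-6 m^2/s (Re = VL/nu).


Formula: Re = V * L / nu
Step 1 — V * L = 12.71 * 233.1 = 2962.701 m^2/s
Step 2 — Re = 2962.701 / 1.19e-6 = 2.49e+09

2.49e+09


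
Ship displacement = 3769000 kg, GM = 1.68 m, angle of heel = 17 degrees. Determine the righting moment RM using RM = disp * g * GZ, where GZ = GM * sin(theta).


Formula: GZ = GM * sin(theta); RM = disp * g * GZ
Step 1 — GZ = 1.68 * sin(17°) = 1.68 * 0.292372 = 0.491185 m
Step 2 — RM = 3769000 * 9.81 * 0.491185 ≈ 18161000 N·m (5 s.f.)

18161000 N·m


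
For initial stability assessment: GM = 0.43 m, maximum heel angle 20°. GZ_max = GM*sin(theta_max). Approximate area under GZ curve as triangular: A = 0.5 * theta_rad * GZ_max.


Formula: GZ_max = GM * sin(theta); Area = 0.5 * theta_rad * GZ_max
Step 1 — GZ_max = 0.43 * sin(20°) = 0.43 * 0.34202 = 0.147069 m
Step 2 — theta_rad = 20 * pi/180 = 0.349066 rad
Step 3 — Area = 0.5 * 0.349066 * 0.147069 ≈ 0.025668 m·rad (5 s.f.)

0.025668 m·rad


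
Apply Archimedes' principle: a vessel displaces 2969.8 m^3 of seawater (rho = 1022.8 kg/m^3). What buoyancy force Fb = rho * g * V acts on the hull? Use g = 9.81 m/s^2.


Formula: Fb = rho * g * V
Substituting: Fb = 1022.8 * 9.81 * 2969.8
Intermediate: 1022.8 * 9.81 = 10033.668
Result: Fb = 10033.668 * 2969.8 ≈ 29798000 N (5 s.f.)

29798000 N


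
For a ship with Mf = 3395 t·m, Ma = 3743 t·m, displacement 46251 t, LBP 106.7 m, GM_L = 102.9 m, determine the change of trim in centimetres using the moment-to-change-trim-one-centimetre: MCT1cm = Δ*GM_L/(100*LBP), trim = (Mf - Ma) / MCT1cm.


Formula: net trimming moment = Mf - Ma; MCT1cm = Δ*GM_L/(100*LBP); trim = net moment / MCT1cm
Step 1 — net trimming moment = 3395 - 3743 = -348 t·m
Step 2 — MCT1cm = 46251 * 102.9 / (100 * 106.7) = 446.0382 t·m/cm
Step 3 — trim = -348 / 446.0382 ≈ -0.78020 cm (5 s.f.)

-0.78020 cm


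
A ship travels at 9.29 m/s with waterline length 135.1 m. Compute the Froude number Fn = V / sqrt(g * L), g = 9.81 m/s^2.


Formula: Fn = V / sqrt(g * L)
Step 1 — g * L = 9.81 * 135.1 = 1325.331
Step 2 — sqrt(g * L) = sqrt(1325.331) = 36.405096
Step 3 — Fn = 9.29 / 36.405096 ≈ 0.25518 (5 s.f.)

0.25518


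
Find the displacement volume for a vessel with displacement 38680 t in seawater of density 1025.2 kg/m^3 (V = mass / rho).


Formula: V = mass / rho
Step 1 — convert tonnes to kg: 38680 t * 1000 = 38680000 kg
Step 2 — V = 38680000 / 1025.2 ≈ 37729 m^3 (5 s.f.)

37729 m^3


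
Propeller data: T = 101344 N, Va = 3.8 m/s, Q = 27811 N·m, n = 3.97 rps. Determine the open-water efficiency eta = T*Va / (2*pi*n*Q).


Formula: eta = T * Va / (2 * pi * n * Q)
Step 1 — numerator = T * Va = 101344 * 3.8 = 385107.2
Step 2 — 2 * pi * n = 2 * pi * 3.97 = 24.944246
Step 3 — denominator = 24.944246 * 27811 = 693724.43
Step 4 — eta = 385107.2 / 693724.43 ≈ 0.55513 (5 s.f.)

0.55513


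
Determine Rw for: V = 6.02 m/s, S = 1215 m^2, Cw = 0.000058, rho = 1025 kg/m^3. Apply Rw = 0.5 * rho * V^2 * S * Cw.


Formula: Rw = 0.5 * rho * V^2 * S * Cw
Step 1 — V^2 = 6.02^2 = 36.2404
Step 2 — 0.5 * rho * V^2 = 0.5 * 1025 * 36.2404 = 18573.205
Step 3 — Rw = 18573.205 * 1215 * 0.000058 ≈ 1308.9 N (5 s.f.)

1308.9 N


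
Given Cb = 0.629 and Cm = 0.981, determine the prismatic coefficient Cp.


Formula: Cp = Cb / Cm
Substituting: Cp = 0.629 / 0.981
Result: Cp ≈ 0.64118 (5 s.f.)

0.64118


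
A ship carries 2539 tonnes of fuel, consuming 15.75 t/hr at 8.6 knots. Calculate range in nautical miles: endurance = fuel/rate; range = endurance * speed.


Formula: endurance = fuel / rate; range = endurance * speed
Step 1 — endurance = 2539 / 15.75 = 161.2063 hours
Step 2 — range = 161.2063 * 8.6 ≈ 1386.4 nautical miles (5 s.f.)

1386.4 NM


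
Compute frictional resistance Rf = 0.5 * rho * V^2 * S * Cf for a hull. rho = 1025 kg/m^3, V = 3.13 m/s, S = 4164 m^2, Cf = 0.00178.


Formula: Rf = 0.5 * rho * V^2 * S * Cf
Step 1 — V^2 = 3.13^2 = 9.7969
Step 2 — 0.5 * rho * V^2 = 0.5 * 1025 * 9.7969 = 5020.91125
Step 3 — Rf = 5020.91125 * 4164 * 0.00178 ≈ 37215 N (5 s.f.)

37215 N


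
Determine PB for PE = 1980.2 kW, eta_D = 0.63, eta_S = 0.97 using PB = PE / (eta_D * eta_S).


Formula: PB = PE / (eta_D * eta_S)
Step 1 — combined efficiency = eta_D * eta_S = 0.63 * 0.97 = 0.6111
Step 2 — PB = 1980.2 / 0.6111 ≈ 3240.4 kW (5 s.f.)

3240.4 kW


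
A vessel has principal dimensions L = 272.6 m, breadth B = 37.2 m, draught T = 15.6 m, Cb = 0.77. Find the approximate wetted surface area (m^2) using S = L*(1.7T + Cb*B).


Formula: S = 1.7*L*T + V/T with V = Cb*L*B*T, i.e. S = L * (1.7*T + Cb*B)
Step 1 — 1.7*T = 1.7 * 15.6 = 26.52 m
Step 2 — Cb*B = 0.77 * 37.2 = 28.644 m
Step 3 — 1.7*T + Cb*B = 26.52 + 28.644 = 55.164 m
Step 4 — S = 272.6 * 55.164 ≈ 15038 m^2 (5 s.f.)

15038 m^2


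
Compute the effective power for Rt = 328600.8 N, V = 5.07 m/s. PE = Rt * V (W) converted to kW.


Formula: PE = Rt * V / 1000 (kW)
Step 1 — PE (W) = 328600.8 * 5.07 = 1666006.056 W
Step 2 — PE (kW) = 1666006.056 / 1000 ≈ 1666.0 kW (5 s.f.)

1666.0 kW


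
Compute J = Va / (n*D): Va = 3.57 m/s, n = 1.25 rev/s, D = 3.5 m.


Formula: J = Va / (n * D)
Step 1 — n * D = 1.25 * 3.5 = 4.375
Step 2 — J = 3.57 / 4.375 ≈ 0.81600 (5 s.f.)

0.81600


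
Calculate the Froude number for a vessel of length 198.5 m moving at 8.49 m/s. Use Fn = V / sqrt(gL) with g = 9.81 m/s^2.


Formula: Fn = V / sqrt(g * L)
Step 1 — g * L = 9.81 * 198.5 = 1947.285
Step 2 — sqrt(g * L) = sqrt(1947.285) = 44.128052
Step 3 — Fn = 8.49 / 44.128052 ≈ 0.19239 (5 s.f.)

0.19239


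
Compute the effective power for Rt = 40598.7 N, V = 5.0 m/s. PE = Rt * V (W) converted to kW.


Formula: PE = Rt * V / 1000 (kW)
Step 1 — PE (W) = 40598.7 * 5.0 = 202993.5 W
Step 2 — PE (kW) = 202993.5 / 1000 ≈ 202.99 kW (5 s.f.)

202.99 kW


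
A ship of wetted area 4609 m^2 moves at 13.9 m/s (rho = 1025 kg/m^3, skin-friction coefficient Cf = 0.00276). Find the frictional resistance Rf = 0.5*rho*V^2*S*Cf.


Formula: Rf = 0.5 * rho * V^2 * S * Cf
Step 1 — V^2 = 13.9^2 = 193.21
Step 2 — 0.5 * rho * V^2 = 0.5 * 1025 * 193.21 = 99020.125
Step 3 — Rf = 99020.125 * 4609 * 0.00276 ≈ 1259600 N (5 s.f.)

1259600 N


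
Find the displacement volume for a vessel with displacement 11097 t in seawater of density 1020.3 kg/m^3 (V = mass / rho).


Formula: V = mass / rho
Step 1 — convert tonnes to kg: 11097 t * 1000 = 11097000 kg
Step 2 — V = 11097000 / 1020.3 ≈ 10876 m^3 (5 s.f.)

10876 m^3


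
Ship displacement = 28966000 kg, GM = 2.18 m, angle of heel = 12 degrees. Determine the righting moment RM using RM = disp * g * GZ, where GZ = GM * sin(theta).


Formula: GZ = GM * sin(theta); RM = disp * g * GZ
Step 1 — GZ = 2.18 * sin(12°) = 2.18 * 0.207912 = 0.453248 m
Step 2 — RM = 28966000 * 9.81 * 0.453248 ≈ 128790000 N·m (5 s.f.)

128790000 N·m


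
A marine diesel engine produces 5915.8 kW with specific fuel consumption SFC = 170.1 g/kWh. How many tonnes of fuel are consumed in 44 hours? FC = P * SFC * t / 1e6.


Formula: FC (tonnes) = P * SFC * t / 1,000,000
Step 1 — P * SFC * t = 5915.8 * 170.1 * 44 = 44276213.52 g
Step 2 — FC (tonnes) = 44276213.52 / 1,000,000 ≈ 44.276 tonnes (5 s.f.)

44.276 tonnes


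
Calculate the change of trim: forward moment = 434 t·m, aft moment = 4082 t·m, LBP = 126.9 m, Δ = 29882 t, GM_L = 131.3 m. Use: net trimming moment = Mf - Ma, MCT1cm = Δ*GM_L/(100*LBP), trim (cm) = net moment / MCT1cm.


Formula: net trimming moment = Mf - Ma; MCT1cm = Δ*GM_L/(100*LBP); trim = net moment / MCT1cm
Step 1 — net trimming moment = 434 - 4082 = -3648 t·m
Step 2 — MCT1cm = 29882 * 131.3 / (100 * 126.9) = 309.181 t·m/cm
Step 3 — trim = -3648 / 309.181 ≈ -11.799 cm (5 s.f.)

-11.799 cm


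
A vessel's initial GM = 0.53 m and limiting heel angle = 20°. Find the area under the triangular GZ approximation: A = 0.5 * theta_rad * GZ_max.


Formula: GZ_max = GM * sin(theta); Area = 0.5 * theta_rad * GZ_max
Step 1 — GZ_max = 0.53 * sin(20°) = 0.53 * 0.34202 = 0.181271 m
Step 2 — theta_rad = 20 * pi/180 = 0.349066 rad
Step 3 — Area = 0.5 * 0.349066 * 0.181271 ≈ 0.031638 m·rad (5 s.f.)

0.031638 m·rad


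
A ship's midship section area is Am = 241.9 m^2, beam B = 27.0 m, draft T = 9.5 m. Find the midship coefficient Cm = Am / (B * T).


Formula: Cm = Am / (B * T)
Step 1 — B * T = 27.0 * 9.5 = 256.5 m^2
Step 2 — Cm = 241.9 / 256.5 ≈ 0.94308 (5 s.f.)

0.94308


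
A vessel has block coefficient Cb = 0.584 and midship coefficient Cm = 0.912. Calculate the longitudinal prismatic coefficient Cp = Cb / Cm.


Formula: Cp = Cb / Cm
Substituting: Cp = 0.584 / 0.912
Result: Cp ≈ 0.64035 (5 s.f.)

0.64035


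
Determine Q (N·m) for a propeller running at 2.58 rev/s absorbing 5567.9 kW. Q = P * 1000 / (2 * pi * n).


Formula: Q = P_W / (2 * pi * n)
Step 1 — P_W = 5567.9 kW * 1000 = 5567900.0 W
Step 2 — 2 * pi * n = 2 * pi * 2.58 = 16.210618
Step 3 — Q = 5567900.0 / 16.210618 ≈ 343470 N·m (5 s.f.)

343470 N·m


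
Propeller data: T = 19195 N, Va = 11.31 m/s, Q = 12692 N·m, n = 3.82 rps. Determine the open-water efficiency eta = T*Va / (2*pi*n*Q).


Formula: eta = T * Va / (2 * pi * n * Q)
Step 1 — numerator = T * Va = 19195 * 11.31 = 217095.45
Step 2 — 2 * pi * n = 2 * pi * 3.82 = 24.001768
Step 3 — denominator = 24.001768 * 12692 = 304630.44
Step 4 — eta = 217095.45 / 304630.44 ≈ 0.71265 (5 s.f.)

0.71265


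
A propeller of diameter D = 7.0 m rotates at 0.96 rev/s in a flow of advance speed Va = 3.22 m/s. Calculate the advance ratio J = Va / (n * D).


Formula: J = Va / (n * D)
Step 1 — n * D = 0.96 * 7.0 = 6.72
Step 2 — J = 3.22 / 6.72 ≈ 0.47917 (5 s.f.)

0.47917


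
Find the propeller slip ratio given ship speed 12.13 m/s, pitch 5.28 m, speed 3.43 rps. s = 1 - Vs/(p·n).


Formula: s = 1 - Vs / (p * n)
Step 1 — p * n = 5.28 * 3.43 = 18.1104
Step 2 — Vs / (p*n) = 12.13 / 18.1104 = 0.669781 (6 d.p.)
Step 3 — s = 1 - 0.669781 = 0.330219

0.330219


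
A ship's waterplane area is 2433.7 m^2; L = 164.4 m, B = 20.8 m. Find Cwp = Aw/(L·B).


Formula: Cwp = Aw / (L * B)
Step 1 — L * B = 164.4 * 20.8 = 3419.52 m^2
Step 2 — Cwp = 2433.7 / 3419.52 ≈ 0.71171 (5 s.f.)

0.71171


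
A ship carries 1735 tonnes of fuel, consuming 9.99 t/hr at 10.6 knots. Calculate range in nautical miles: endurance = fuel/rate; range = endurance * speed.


Formula: endurance = fuel / rate; range = endurance * speed
Step 1 — endurance = 1735 / 9.99 = 173.6737 hours
Step 2 — range = 173.6737 * 10.6 ≈ 1840.9 nautical miles (5 s.f.)

1840.9 NM


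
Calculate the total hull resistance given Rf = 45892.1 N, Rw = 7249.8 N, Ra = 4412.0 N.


Formula: Rt = Rf + Rw + Ra
Substituting: Rt = 45892.1 + 7249.8 + 4412.0
Result: Rt = 57553.9 N

57553.9 N


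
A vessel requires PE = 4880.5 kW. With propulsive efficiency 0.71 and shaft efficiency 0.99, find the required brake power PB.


Formula: PB = PE / (eta_D * eta_S)
Step 1 — combined efficiency = eta_D * eta_S = 0.71 * 0.99 = 0.7029
Step 2 — PB = 4880.5 / 0.7029 ≈ 6943.4 kW (5 s.f.)

6943.4 kW


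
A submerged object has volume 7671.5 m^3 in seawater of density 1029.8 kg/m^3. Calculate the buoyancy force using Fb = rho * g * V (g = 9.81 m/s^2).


Formula: Fb = rho * g * V
Substituting: Fb = 1029.8 * 9.81 * 7671.5
Intermediate: 1029.8 * 9.81 = 10102.338
Result: Fb = 10102.338 * 7671.5 ≈ 77500000 N (5 s.f.)

77500000 N


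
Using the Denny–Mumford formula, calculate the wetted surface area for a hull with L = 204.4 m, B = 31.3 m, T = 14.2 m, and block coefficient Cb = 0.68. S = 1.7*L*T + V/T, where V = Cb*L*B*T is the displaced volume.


Formula: S = 1.7*L*T + V/T with V = Cb*L*B*T, i.e. S = L * (1.7*T + Cb*B)
Step 1 — 1.7*T = 1.7 * 14.2 = 24.14 m
Step 2 — Cb*B = 0.68 * 31.3 = 21.284 m
Step 3 — 1.7*T + Cb*B = 24.14 + 21.284 = 45.424 m
Step 4 — S = 204.4 * 45.424 ≈ 9284.7 m^2 (5 s.f.)

9284.7 m^2


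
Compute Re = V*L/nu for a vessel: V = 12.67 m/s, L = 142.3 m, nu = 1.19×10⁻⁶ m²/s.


Formula: Re = V * L / nu
Step 1 — V * L = 12.67 * 142.3 = 1802.941 m^2/s
Step 2 — Re = 1802.941 / 1.19e-6 = 1.52e+09

1.52e+09


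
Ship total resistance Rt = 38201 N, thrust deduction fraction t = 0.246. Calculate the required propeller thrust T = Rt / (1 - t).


Formula: T = Rt / (1 - t)
Step 1 — (1 - t) = 1 - 0.246 = 0.754
Step 2 — T = 38201 / 0.754 ≈ 50664 N (5 s.f.)

50664 N


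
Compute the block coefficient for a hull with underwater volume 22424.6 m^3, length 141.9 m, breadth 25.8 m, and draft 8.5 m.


Formula: Cb = V / (L * B * T)
Step 1 — L * B * T = 141.9 * 25.8 * 8.5 = 31118.67 m^3
Step 2 — Cb = 22424.6 / 31118.67 ≈ 0.72062 (5 s.f.)

0.72062


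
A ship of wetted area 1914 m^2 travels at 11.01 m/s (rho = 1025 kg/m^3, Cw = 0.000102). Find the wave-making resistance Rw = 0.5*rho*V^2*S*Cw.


Formula: Rw = 0.5 * rho * V^2 * S * Cw
Step 1 — V^2 = 11.01^2 = 121.2201
Step 2 — 0.5 * rho * V^2 = 0.5 * 1025 * 121.2201 = 62125.30125
Step 3 — Rw = 62125.30125 * 1914 * 0.000102 ≈ 12129 N (5 s.f.)

12129 N


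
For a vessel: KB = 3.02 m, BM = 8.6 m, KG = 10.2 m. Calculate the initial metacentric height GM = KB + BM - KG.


Formula: GM = KB + BM - KG
Step 1 — KM = KB + BM = 3.02 + 8.6 = 11.62 m
Step 2 — GM = KM - KG = 11.62 - 10.2 = 1.42 m

1.42 m


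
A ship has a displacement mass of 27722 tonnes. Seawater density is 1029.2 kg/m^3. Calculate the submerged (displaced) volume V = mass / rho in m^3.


Formula: V = mass / rho
Step 1 — convert tonnes to kg: 27722 t * 1000 = 27722000 kg
Step 2 — V = 27722000 / 1029.2 ≈ 26935 m^3 (5 s.f.)

26935 m^3


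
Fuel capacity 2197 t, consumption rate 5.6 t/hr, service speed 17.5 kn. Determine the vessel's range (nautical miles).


Formula: endurance = fuel / rate; range = endurance * speed
Step 1 — endurance = 2197 / 5.6 = 392.3214 hours
Step 2 — range = 392.3214 * 17.5 ≈ 6865.6 nautical miles (5 s.f.)

6865.6 NM


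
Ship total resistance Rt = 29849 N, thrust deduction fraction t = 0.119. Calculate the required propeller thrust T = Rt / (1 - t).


Formula: T = Rt / (1 - t)
Step 1 — (1 - t) = 1 - 0.119 = 0.881
Step 2 — T = 29849 / 0.881 ≈ 33881 N (5 s.f.)

33881 N


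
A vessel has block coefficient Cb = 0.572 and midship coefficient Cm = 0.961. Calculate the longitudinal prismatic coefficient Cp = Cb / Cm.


Formula: Cp = Cb / Cm
Substituting: Cp = 0.572 / 0.961
Result: Cp ≈ 0.59521 (5 s.f.)

0.59521


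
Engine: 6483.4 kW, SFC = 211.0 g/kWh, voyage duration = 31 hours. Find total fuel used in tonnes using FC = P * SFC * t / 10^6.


Formula: FC (tonnes) = P * SFC * t / 1,000,000
Step 1 — P * SFC * t = 6483.4 * 211.0 * 31 = 42407919.4 g
Step 2 — FC (tonnes) = 42407919.4 / 1,000,000 ≈ 42.408 tonnes (5 s.f.)

42.408 tonnes


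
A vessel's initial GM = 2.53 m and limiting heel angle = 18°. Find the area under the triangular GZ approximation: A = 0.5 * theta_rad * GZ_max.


Formula: GZ_max = GM * sin(theta); Area = 0.5 * theta_rad * GZ_max
Step 1 — GZ_max = 2.53 * sin(18°) = 2.53 * 0.309017 = 0.781813 m
Step 2 — theta_rad = 18 * pi/180 = 0.314159 rad
Step 3 — Area = 0.5 * 0.314159 * 0.781813 ≈ 0.12281 m·rad (5 s.f.)

0.12281 m·rad


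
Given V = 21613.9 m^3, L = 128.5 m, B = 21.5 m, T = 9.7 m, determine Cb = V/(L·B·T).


Formula: Cb = V / (L * B * T)
Step 1 — L * B * T = 128.5 * 21.5 * 9.7 = 26798.675 m^3
Step 2 — Cb = 21613.9 / 26798.675 ≈ 0.80653 (5 s.f.)

0.80653


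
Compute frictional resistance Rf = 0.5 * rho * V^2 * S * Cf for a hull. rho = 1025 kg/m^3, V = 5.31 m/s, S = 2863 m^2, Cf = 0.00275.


Formula: Rf = 0.5 * rho * V^2 * S * Cf
Step 1 — V^2 = 5.31^2 = 28.1961
Step 2 — 0.5 * rho * V^2 = 0.5 * 1025 * 28.1961 = 14450.50125
Step 3 — Rf = 14450.50125 * 2863 * 0.00275 ≈ 113770 N (5 s.f.)

113770 N


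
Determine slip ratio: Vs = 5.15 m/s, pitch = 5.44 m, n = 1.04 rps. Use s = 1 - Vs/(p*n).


Formula: s = 1 - Vs / (p * n)
Step 1 — p * n = 5.44 * 1.04 = 5.6576
Step 2 — Vs / (p*n) = 5.15 / 5.6576 = 0.91028 (6 d.p.)
Step 3 — s = 1 - 0.91028 = 0.08972

0.08972


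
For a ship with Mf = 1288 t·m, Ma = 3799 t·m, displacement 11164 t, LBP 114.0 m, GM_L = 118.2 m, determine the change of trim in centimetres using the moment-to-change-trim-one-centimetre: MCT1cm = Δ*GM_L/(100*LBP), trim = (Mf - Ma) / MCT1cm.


Formula: net trimming moment = Mf - Ma; MCT1cm = Δ*GM_L/(100*LBP); trim = net moment / MCT1cm
Step 1 — net trimming moment = 1288 - 3799 = -2511 t·m
Step 2 — MCT1cm = 11164 * 118.2 / (100 * 114.0) = 115.7531 t·m/cm
Step 3 — trim = -2511 / 115.7531 ≈ -21.693 cm (5 s.f.)

-21.693 cm


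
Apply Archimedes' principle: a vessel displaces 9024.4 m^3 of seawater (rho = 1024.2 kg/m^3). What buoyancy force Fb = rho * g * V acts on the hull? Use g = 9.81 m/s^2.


Formula: Fb = rho * g * V
Substituting: Fb = 1024.2 * 9.81 * 9024.4
Intermediate: 1024.2 * 9.81 = 10047.402
Result: Fb = 10047.402 * 9024.4 ≈ 90672000 N (5 s.f.)

90672000 N


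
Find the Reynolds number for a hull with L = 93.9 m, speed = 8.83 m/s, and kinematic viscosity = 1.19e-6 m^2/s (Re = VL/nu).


Formula: Re = V * L / nu
Step 1 — V * L = 8.83 * 93.9 = 829.137 m^2/s
Step 2 — Re = 829.137 / 1.19e-6 = 6.97e+08

6.97e+08


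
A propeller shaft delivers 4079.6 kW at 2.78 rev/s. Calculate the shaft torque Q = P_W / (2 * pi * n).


Formula: Q = P_W / (2 * pi * n)
Step 1 — P_W = 4079.6 kW * 1000 = 4079600.0 W
Step 2 — 2 * pi * n = 2 * pi * 2.78 = 17.467255
Step 3 — Q = 4079600.0 / 17.467255 ≈ 233560 N·m (5 s.f.)

233560 N·m


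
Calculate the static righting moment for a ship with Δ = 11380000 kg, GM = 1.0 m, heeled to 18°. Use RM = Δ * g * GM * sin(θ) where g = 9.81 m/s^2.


Formula: GZ = GM * sin(theta); RM = disp * g * GZ
Step 1 — GZ = 1.0 * sin(18°) = 1.0 * 0.309017 = 0.309017 m
Step 2 — RM = 11380000 * 9.81 * 0.309017 ≈ 34498000 N·m (5 s.f.)

34498000 N·m


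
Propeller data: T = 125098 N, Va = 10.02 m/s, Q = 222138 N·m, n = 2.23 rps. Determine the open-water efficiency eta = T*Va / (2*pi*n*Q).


Formula: eta = T * Va / (2 * pi * n * Q)
Step 1 — numerator = T * Va = 125098 * 10.02 = 1253481.96
Step 2 — 2 * pi * n = 2 * pi * 2.23 = 14.011503
Step 3 — denominator = 14.011503 * 222138 = 3112487.25
Step 4 — eta = 1253481.96 / 3112487.25 ≈ 0.40273 (5 s.f.)

0.40273


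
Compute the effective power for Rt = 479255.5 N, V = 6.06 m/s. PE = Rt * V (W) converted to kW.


Formula: PE = Rt * V / 1000 (kW)
Step 1 — PE (W) = 479255.5 * 6.06 = 2904288.33 W
Step 2 — PE (kW) = 2904288.33 / 1000 ≈ 2904.3 kW (5 s.f.)

2904.3 kW


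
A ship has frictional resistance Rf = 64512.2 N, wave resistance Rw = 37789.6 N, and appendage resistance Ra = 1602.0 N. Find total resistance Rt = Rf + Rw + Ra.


Formula: Rt = Rf + Rw + Ra
Substituting: Rt = 64512.2 + 37789.6 + 1602.0
Result: Rt = 103903.8 N

103903.8 N


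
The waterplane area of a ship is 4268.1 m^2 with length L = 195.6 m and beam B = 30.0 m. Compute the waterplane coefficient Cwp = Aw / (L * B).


Formula: Cwp = Aw / (L * B)
Step 1 — L * B = 195.6 * 30.0 = 5868.0 m^2
Step 2 — Cwp = 4268.1 / 5868.0 ≈ 0.72735 (5 s.f.)

0.72735


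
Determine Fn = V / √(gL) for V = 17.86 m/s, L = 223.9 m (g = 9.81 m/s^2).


Formula: Fn = V / sqrt(g * L)
Step 1 — g * L = 9.81 * 223.9 = 2196.459
Step 2 — sqrt(g * L) = sqrt(2196.459) = 46.866395
Step 3 — Fn = 17.86 / 46.866395 ≈ 0.38108 (5 s.f.)

0.38108


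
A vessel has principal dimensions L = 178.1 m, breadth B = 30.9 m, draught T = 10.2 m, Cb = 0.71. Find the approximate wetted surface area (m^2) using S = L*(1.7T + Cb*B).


Formula: S = 1.7*L*T + V/T with V = Cb*L*B*T, i.e. S = L * (1.7*T + Cb*B)
Step 1 — 1.7*T = 1.7 * 10.2 = 17.34 m
Step 2 — Cb*B = 0.71 * 30.9 = 21.939 m
Step 3 — 1.7*T + Cb*B = 17.34 + 21.939 = 39.279 m
Step 4 — S = 178.1 * 39.279 ≈ 6995.6 m^2 (5 s.f.)

6995.6 m^2


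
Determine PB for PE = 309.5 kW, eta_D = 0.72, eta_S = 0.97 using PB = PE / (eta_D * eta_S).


Formula: PB = PE / (eta_D * eta_S)
Step 1 — combined efficiency = eta_D * eta_S = 0.72 * 0.97 = 0.6984
Step 2 — PB = 309.5 / 0.6984 ≈ 443.16 kW (5 s.f.)

443.16 kW


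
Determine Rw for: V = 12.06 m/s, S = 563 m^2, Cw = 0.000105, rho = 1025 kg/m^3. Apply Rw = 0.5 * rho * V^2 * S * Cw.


Formula: Rw = 0.5 * rho * V^2 * S * Cw
Step 1 — V^2 = 12.06^2 = 145.4436
Step 2 — 0.5 * rho * V^2 = 0.5 * 1025 * 145.4436 = 74539.845
Step 3 — Rw = 74539.845 * 563 * 0.000105 ≈ 4406.4 N (5 s.f.)

4406.4 N


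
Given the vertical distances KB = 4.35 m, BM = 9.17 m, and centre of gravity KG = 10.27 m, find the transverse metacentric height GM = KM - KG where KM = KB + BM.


Formula: GM = KB + BM - KG
Step 1 — KM = KB + BM = 4.35 + 9.17 = 13.52 m
Step 2 — GM = KM - KG = 13.52 - 10.27 = 3.25 m

3.25 m


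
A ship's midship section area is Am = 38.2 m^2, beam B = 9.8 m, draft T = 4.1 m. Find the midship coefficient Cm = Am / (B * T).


Formula: Cm = Am / (B * T)
Step 1 — B * T = 9.8 * 4.1 = 40.18 m^2
Step 2 — Cm = 38.2 / 40.18 ≈ 0.95072 (5 s.f.)

0.95072


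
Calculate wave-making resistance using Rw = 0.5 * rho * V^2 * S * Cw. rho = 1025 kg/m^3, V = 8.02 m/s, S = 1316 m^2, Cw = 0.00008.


Formula: Rw = 0.5 * rho * V^2 * S * Cw
Step 1 — V^2 = 8.02^2 = 64.3204
Step 2 — 0.5 * rho * V^2 = 0.5 * 1025 * 64.3204 = 32964.205
Step 3 — Rw = 32964.205 * 1316 * 0.00008 ≈ 3470.5 N (5 s.f.)

3470.5 N


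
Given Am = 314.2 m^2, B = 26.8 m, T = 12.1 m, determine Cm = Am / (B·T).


Formula: Cm = Am / (B * T)
Step 1 — B * T = 26.8 * 12.1 = 324.28 m^2
Step 2 — Cm = 314.2 / 324.28 ≈ 0.96892 (5 s.f.)

0.96892


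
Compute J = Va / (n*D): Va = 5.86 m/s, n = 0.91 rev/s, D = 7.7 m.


Formula: J = Va / (n * D)
Step 1 — n * D = 0.91 * 7.7 = 7.007
Step 2 — J = 5.86 / 7.007 ≈ 0.83631 (5 s.f.)

0.83631


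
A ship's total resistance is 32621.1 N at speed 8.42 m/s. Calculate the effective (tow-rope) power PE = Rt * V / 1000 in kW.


Formula: PE = Rt * V / 1000 (kW)
Step 1 — PE (W) = 32621.1 * 8.42 = 274669.662 W
Step 2 — PE (kW) = 274669.662 / 1000 ≈ 274.67 kW (5 s.f.)

274.67 kW


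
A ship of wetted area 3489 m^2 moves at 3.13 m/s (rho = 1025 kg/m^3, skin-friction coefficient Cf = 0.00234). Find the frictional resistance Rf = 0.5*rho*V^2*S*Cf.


Formula: Rf = 0.5 * rho * V^2 * S * Cf
Step 1 — V^2 = 3.13^2 = 9.7969
Step 2 — 0.5 * rho * V^2 = 0.5 * 1025 * 9.7969 = 5020.91125
Step 3 — Rf = 5020.91125 * 3489 * 0.00234 ≈ 40992 N (5 s.f.)

40992 N


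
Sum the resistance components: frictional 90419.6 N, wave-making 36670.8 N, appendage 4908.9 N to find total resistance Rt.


Formula: Rt = Rf + Rw + Ra
Substituting: Rt = 90419.6 + 36670.8 + 4908.9
Result: Rt = 131999.3 N

131999.3 N


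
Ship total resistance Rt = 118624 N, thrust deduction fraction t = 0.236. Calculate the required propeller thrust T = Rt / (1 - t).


Formula: T = Rt / (1 - t)
Step 1 — (1 - t) = 1 - 0.236 = 0.764
Step 2 — T = 118624 / 0.764 ≈ 155270 N (5 s.f.)

155270 N


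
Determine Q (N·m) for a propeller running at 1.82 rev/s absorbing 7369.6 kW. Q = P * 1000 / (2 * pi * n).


Formula: Q = P_W / (2 * pi * n)
Step 1 — P_W = 7369.6 kW * 1000 = 7369600.0 W
Step 2 — 2 * pi * n = 2 * pi * 1.82 = 11.435397
Step 3 — Q = 7369600.0 / 11.435397 ≈ 644460 N·m (5 s.f.)

644460 N·m


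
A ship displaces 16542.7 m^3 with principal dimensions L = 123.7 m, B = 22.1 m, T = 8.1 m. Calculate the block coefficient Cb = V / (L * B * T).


Formula: Cb = V / (L * B * T)
Step 1 — L * B * T = 123.7 * 22.1 * 8.1 = 22143.537 m^3
Step 2 — Cb = 16542.7 / 22143.537 ≈ 0.74707 (5 s.f.)

0.74707


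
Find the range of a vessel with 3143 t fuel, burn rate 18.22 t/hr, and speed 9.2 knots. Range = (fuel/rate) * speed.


Formula: endurance = fuel / rate; range = endurance * speed
Step 1 — endurance = 3143 / 18.22 = 172.5027 hours
Step 2 — range = 172.5027 * 9.2 ≈ 1587.0 nautical miles (5 s.f.)

1587.0 NM


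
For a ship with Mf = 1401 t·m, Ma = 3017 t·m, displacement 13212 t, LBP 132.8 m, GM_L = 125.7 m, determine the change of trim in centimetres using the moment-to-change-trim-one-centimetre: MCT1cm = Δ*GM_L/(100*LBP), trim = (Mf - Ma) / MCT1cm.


Formula: net trimming moment = Mf - Ma; MCT1cm = Δ*GM_L/(100*LBP); trim = net moment / MCT1cm
Step 1 — net trimming moment = 1401 - 3017 = -1616 t·m
Step 2 — MCT1cm = 13212 * 125.7 / (100 * 132.8) = 125.0564 t·m/cm
Step 3 — trim = -1616 / 125.0564 ≈ -12.922 cm (5 s.f.)

-12.922 cm


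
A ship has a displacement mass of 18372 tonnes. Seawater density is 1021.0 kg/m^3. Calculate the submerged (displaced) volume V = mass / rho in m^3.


Formula: V = mass / rho
Step 1 — convert tonnes to kg: 18372 t * 1000 = 18372000 kg
Step 2 — V = 18372000 / 1021.0 ≈ 17994 m^3 (5 s.f.)

17994 m^3


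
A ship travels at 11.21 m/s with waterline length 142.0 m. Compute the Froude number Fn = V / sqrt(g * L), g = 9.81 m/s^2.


Formula: Fn = V / sqrt(g * L)
Step 1 — g * L = 9.81 * 142.0 = 1393.02
Step 2 — sqrt(g * L) = sqrt(1393.02) = 37.323183
Step 3 — Fn = 11.21 / 37.323183 ≈ 0.30035 (5 s.f.)

0.30035


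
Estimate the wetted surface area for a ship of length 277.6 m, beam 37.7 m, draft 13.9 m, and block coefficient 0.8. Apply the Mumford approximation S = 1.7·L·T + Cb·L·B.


Formula: S = 1.7*L*T + V/T with V = Cb*L*B*T, i.e. S = L * (1.7*T + Cb*B)
Step 1 — 1.7*T = 1.7 * 13.9 = 23.63 m
Step 2 — Cb*B = 0.8 * 37.7 = 30.16 m
Step 3 — 1.7*T + Cb*B = 23.63 + 30.16 = 53.79 m
Step 4 — S = 277.6 * 53.79 ≈ 14932 m^2 (5 s.f.)

14932 m^2


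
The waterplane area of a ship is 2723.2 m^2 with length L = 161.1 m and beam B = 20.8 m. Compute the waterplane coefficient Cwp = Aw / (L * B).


Formula: Cwp = Aw / (L * B)
Step 1 — L * B = 161.1 * 20.8 = 3350.88 m^2
Step 2 — Cwp = 2723.2 / 3350.88 ≈ 0.81268 (5 s.f.)

0.81268


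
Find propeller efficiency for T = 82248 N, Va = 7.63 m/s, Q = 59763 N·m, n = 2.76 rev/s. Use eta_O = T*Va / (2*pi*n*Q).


Formula: eta = T * Va / (2 * pi * n * Q)
Step 1 — numerator = T * Va = 82248 * 7.63 = 627552.24
Step 2 — 2 * pi * n = 2 * pi * 2.76 = 17.341591
Step 3 — denominator = 17.341591 * 59763 = 1036385.5
Step 4 — eta = 627552.24 / 1036385.5 ≈ 0.60552 (5 s.f.)

0.60552


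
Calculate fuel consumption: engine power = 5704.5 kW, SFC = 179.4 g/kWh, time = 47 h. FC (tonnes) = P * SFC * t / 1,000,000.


Formula: FC (tonnes) = P * SFC * t / 1,000,000
Step 1 — P * SFC * t = 5704.5 * 179.4 * 47 = 48099203.1 g
Step 2 — FC (tonnes) = 48099203.1 / 1,000,000 ≈ 48.099 tonnes (5 s.f.)

48.099 tonnes


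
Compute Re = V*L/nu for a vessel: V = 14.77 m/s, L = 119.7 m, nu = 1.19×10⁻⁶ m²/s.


Formula: Re = V * L / nu
Step 1 — V * L = 14.77 * 119.7 = 1767.969 m^2/s
Step 2 — Re = 1767.969 / 1.19e-6 = 1.49e+09

1.49e+09


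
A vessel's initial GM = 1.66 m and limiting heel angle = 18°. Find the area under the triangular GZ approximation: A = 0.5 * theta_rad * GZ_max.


Formula: GZ_max = GM * sin(theta); Area = 0.5 * theta_rad * GZ_max
Step 1 — GZ_max = 1.66 * sin(18°) = 1.66 * 0.309017 = 0.512968 m
Step 2 — theta_rad = 18 * pi/180 = 0.314159 rad
Step 3 — Area = 0.5 * 0.314159 * 0.512968 ≈ 0.080577 m·rad (5 s.f.)

0.080577 m·rad


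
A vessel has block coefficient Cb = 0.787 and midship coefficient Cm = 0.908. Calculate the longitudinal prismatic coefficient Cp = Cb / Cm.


Formula: Cp = Cb / Cm
Substituting: Cp = 0.787 / 0.908
Result: Cp ≈ 0.86674 (5 s.f.)

0.86674


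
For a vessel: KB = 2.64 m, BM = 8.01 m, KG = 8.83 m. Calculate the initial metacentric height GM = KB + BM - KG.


Formula: GM = KB + BM - KG
Step 1 — KM = KB + BM = 2.64 + 8.01 = 10.65 m
Step 2 — GM = KM - KG = 10.65 - 8.83 = 1.82 m

1.82 m


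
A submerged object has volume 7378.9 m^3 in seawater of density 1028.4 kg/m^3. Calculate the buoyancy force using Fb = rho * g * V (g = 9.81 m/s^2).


Formula: Fb = rho * g * V
Substituting: Fb = 1028.4 * 9.81 * 7378.9
Intermediate: 1028.4 * 9.81 = 10088.604
Result: Fb = 10088.604 * 7378.9 ≈ 74443000 N (5 s.f.)

74443000 N


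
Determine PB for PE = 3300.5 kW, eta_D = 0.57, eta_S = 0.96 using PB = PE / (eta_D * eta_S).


Formula: PB = PE / (eta_D * eta_S)
Step 1 — combined efficiency = eta_D * eta_S = 0.57 * 0.96 = 0.5472
Step 2 — PB = 3300.5 / 0.5472 ≈ 6031.6 kW (5 s.f.)

6031.6 kW


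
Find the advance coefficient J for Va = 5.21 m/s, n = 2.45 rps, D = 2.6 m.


Formula: J = Va / (n * D)
Step 1 — n * D = 2.45 * 2.6 = 6.37
Step 2 — J = 5.21 / 6.37 ≈ 0.81790 (5 s.f.)

0.81790


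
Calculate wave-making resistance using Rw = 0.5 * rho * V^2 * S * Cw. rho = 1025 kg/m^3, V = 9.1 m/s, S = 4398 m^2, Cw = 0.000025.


Formula: Rw = 0.5 * rho * V^2 * S * Cw
Step 1 — V^2 = 9.1^2 = 82.81
Step 2 — 0.5 * rho * V^2 = 0.5 * 1025 * 82.81 = 42440.125
Step 3 — Rw = 42440.125 * 4398 * 0.000025 ≈ 4666.3 N (5 s.f.)

4666.3 N


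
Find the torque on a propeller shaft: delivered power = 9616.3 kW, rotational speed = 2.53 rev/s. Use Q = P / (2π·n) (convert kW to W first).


Formula: Q = P_W / (2 * pi * n)
Step 1 — P_W = 9616.3 kW * 1000 = 9616300.0 W
Step 2 — 2 * pi * n = 2 * pi * 2.53 = 15.896459
Step 3 — Q = 9616300.0 / 15.896459 ≈ 604930 N·m (5 s.f.)

604930 N·m


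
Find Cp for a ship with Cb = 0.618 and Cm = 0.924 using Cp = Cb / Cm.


Formula: Cp = Cb / Cm
Substituting: Cp = 0.618 / 0.924
Result: Cp ≈ 0.66883 (5 s.f.)

0.66883


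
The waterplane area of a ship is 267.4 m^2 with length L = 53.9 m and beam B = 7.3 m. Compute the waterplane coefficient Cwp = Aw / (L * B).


Formula: Cwp = Aw / (L * B)
Step 1 — L * B = 53.9 * 7.3 = 393.47 m^2
Step 2 — Cwp = 267.4 / 393.47 ≈ 0.67959 (5 s.f.)

0.67959


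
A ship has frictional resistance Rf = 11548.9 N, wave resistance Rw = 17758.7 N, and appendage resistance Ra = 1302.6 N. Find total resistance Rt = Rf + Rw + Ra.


Formula: Rt = Rf + Rw + Ra
Substituting: Rt = 11548.9 + 17758.7 + 1302.6
Result: Rt = 30610.2 N

30610.2 N


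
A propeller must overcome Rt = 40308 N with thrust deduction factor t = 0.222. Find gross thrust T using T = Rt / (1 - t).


Formula: T = Rt / (1 - t)
Step 1 — (1 - t) = 1 - 0.222 = 0.778
Step 2 — T = 40308 / 0.778 ≈ 51810 N (5 s.f.)

51810 N


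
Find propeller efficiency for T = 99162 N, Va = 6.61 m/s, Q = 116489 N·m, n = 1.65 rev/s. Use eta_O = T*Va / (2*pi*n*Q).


Formula: eta = T * Va / (2 * pi * n * Q)
Step 1 — numerator = T * Va = 99162 * 6.61 = 655460.82
Step 2 — 2 * pi * n = 2 * pi * 1.65 = 10.367256
Step 3 — denominator = 10.367256 * 116489 = 1207671.28
Step 4 — eta = 655460.82 / 1207671.28 ≈ 0.54275 (5 s.f.)

0.54275


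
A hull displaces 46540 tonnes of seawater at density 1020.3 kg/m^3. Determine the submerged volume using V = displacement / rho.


Formula: V = mass / rho
Step 1 — convert tonnes to kg: 46540 t * 1000 = 46540000 kg
Step 2 — V = 46540000 / 1020.3 ≈ 45614 m^3 (5 s.f.)

45614 m^3


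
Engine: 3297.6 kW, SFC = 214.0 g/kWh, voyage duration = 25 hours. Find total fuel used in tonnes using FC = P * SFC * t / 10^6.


Formula: FC (tonnes) = P * SFC * t / 1,000,000
Step 1 — P * SFC * t = 3297.6 * 214.0 * 25 = 17642160.0 g
Step 2 — FC (tonnes) = 17642160.0 / 1,000,000 ≈ 17.642 tonnes (5 s.f.)

17.642 tonnes


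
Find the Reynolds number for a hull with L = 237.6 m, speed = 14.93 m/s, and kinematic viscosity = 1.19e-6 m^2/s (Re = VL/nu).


Formula: Re = V * L / nu
Step 1 — V * L = 14.93 * 237.6 = 3547.368 m^2/s
Step 2 — Re = 3547.368 / 1.19e-6 = 2.98e+09

2.98e+09


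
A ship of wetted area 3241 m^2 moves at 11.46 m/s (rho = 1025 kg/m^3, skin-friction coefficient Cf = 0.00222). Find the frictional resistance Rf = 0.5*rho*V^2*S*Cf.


Formula: Rf = 0.5 * rho * V^2 * S * Cf
Step 1 — V^2 = 11.46^2 = 131.3316
Step 2 — 0.5 * rho * V^2 = 0.5 * 1025 * 131.3316 = 67307.445
Step 3 — Rf = 67307.445 * 3241 * 0.00222 ≈ 484280 N (5 s.f.)

484280 N


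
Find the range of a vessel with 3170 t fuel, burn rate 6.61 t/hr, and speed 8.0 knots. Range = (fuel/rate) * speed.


Formula: endurance = fuel / rate; range = endurance * speed
Step 1 — endurance = 3170 / 6.61 = 479.5764 hours
Step 2 — range = 479.5764 * 8.0 ≈ 3836.6 nautical miles (5 s.f.)

3836.6 NM


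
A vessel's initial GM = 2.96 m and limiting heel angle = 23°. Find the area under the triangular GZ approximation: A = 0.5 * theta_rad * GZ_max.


Formula: GZ_max = GM * sin(theta); Area = 0.5 * theta_rad * GZ_max
Step 1 — GZ_max = 2.96 * sin(23°) = 2.96 * 0.390731 = 1.156564 m
Step 2 — theta_rad = 23 * pi/180 = 0.401426 rad
Step 3 — Area = 0.5 * 0.401426 * 1.156564 ≈ 0.23214 m·rad (5 s.f.)

0.23214 m·rad


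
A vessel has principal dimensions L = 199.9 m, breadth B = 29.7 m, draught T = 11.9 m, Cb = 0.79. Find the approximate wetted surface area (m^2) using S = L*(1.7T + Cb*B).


Formula: S = 1.7*L*T + V/T with V = Cb*L*B*T, i.e. S = L * (1.7*T + Cb*B)
Step 1 — 1.7*T = 1.7 * 11.9 = 20.23 m
Step 2 — Cb*B = 0.79 * 29.7 = 23.463 m
Step 3 — 1.7*T + Cb*B = 20.23 + 23.463 = 43.693 m
Step 4 — S = 199.9 * 43.693 ≈ 8734.2 m^2 (5 s.f.)

8734.2 m^2


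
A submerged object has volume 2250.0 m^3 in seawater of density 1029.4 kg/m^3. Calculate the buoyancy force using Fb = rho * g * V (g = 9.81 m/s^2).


Formula: Fb = rho * g * V
Substituting: Fb = 1029.4 * 9.81 * 2250.0
Intermediate: 1029.4 * 9.81 = 10098.414
Result: Fb = 10098.414 * 2250.0 ≈ 22721000 N (5 s.f.)

22721000 N


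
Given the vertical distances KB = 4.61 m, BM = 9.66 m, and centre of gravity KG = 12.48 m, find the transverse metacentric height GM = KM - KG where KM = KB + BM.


Formula: GM = KB + BM - KG
Step 1 — KM = KB + BM = 4.61 + 9.66 = 14.27 m
Step 2 — GM = KM - KG = 14.27 - 12.48 = 1.79 m

1.79 m


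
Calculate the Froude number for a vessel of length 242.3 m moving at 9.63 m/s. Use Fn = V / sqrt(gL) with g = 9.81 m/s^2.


Formula: Fn = V / sqrt(g * L)
Step 1 — g * L = 9.81 * 242.3 = 2376.963
Step 2 — sqrt(g * L) = sqrt(2376.963) = 48.754108
Step 3 — Fn = 9.63 / 48.754108 ≈ 0.19752 (5 s.f.)

0.19752


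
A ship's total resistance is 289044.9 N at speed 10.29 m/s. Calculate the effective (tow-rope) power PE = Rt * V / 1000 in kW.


Formula: PE = Rt * V / 1000 (kW)
Step 1 — PE (W) = 289044.9 * 10.29 = 2974272.021 W
Step 2 — PE (kW) = 2974272.021 / 1000 ≈ 2974.3 kW (5 s.f.)

2974.3 kW
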